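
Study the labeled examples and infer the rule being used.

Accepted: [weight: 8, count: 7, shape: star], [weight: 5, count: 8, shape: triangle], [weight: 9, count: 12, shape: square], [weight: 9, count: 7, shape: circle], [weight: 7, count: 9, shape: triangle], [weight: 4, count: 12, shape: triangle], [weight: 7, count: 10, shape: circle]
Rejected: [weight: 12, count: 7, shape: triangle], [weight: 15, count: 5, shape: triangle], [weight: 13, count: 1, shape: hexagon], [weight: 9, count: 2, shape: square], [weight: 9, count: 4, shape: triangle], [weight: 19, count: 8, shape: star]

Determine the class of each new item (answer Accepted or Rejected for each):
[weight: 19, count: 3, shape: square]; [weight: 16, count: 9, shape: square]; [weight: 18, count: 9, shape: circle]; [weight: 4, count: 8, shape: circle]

The simplest hypothesis consistent with all the labels is: count ≥ 5 AND weight ≤ 9.
[weight: 19, count: 3, shape: square]: count = 3, weight = 19 — fails this test, so Rejected.
[weight: 16, count: 9, shape: square]: count = 9, weight = 16 — fails this test, so Rejected.
[weight: 18, count: 9, shape: circle]: count = 9, weight = 18 — fails this test, so Rejected.
[weight: 4, count: 8, shape: circle]: count = 8, weight = 4 — has this property, so Accepted.

Rejected, Rejected, Rejected, Accepted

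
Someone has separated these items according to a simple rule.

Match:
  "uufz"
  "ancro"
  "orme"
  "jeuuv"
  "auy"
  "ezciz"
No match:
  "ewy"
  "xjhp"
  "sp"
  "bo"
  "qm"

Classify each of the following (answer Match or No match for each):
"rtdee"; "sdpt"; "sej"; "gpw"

The rule appears to be: has ≥ 2 vowels.
"rtdee" — 2 vowels, hence Match. "sdpt" — 0 vowels, hence No match. "sej" — 1 vowel, hence No match. "gpw" — 0 vowels, hence No match.

Match, No match, No match, No match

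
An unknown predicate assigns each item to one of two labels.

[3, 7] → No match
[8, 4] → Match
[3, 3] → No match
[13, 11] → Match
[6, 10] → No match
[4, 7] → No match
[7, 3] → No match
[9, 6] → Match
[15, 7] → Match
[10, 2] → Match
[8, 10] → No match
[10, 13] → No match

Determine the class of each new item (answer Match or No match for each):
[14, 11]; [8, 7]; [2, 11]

Rule: first > second AND sum ≥ 11. This holds for each 'Match' example and fails for each 'No match' one.
[14, 11] → 14 > 11, 14+11 = 25 → Match.
[8, 7] → 8 > 7, 8+7 = 15 → Match.
[2, 11] → 2 < 11, 2+11 = 13 → No match.

Match, Match, No match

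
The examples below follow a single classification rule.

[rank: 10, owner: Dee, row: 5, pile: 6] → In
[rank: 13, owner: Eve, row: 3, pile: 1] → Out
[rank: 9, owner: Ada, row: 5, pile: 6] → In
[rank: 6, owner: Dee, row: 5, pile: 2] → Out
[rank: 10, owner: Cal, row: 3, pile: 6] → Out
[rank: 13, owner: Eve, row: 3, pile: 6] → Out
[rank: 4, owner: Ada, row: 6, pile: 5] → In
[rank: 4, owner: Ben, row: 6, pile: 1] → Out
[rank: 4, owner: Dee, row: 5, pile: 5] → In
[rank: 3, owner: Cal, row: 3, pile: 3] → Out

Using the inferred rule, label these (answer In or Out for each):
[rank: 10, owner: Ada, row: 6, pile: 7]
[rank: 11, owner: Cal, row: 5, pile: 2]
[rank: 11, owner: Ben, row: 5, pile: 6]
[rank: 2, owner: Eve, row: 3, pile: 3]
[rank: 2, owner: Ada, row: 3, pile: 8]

In, Out, In, Out, Out

One predicate separates the groups cleanly: pile ≥ 3 AND row ≥ 5.
[rank: 10, owner: Ada, row: 6, pile: 7]: pile = 7, row = 6, fits → In. [rank: 11, owner: Cal, row: 5, pile: 2]: pile = 2, row = 5, does not fit → Out. [rank: 11, owner: Ben, row: 5, pile: 6]: pile = 6, row = 5, fits → In. [rank: 2, owner: Eve, row: 3, pile: 3]: pile = 3, row = 3, does not fit → Out. [rank: 2, owner: Ada, row: 3, pile: 8]: pile = 8, row = 3, does not fit → Out.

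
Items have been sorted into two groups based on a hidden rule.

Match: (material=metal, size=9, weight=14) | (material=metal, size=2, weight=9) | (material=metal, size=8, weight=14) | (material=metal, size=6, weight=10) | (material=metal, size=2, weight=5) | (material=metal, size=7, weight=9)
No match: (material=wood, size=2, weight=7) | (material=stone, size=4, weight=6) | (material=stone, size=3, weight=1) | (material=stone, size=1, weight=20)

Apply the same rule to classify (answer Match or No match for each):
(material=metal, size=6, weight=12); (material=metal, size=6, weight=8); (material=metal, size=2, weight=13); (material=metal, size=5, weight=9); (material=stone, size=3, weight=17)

Comparing the two groups points to one rule — material is metal.
(material=metal, size=6, weight=12): material is metal, qualifies → Match. (material=metal, size=6, weight=8): material is metal, qualifies → Match. (material=metal, size=2, weight=13): material is metal, qualifies → Match. (material=metal, size=5, weight=9): material is metal, qualifies → Match. (material=stone, size=3, weight=17): material is stone, does not satisfy this → No match.

Match, Match, Match, Match, No match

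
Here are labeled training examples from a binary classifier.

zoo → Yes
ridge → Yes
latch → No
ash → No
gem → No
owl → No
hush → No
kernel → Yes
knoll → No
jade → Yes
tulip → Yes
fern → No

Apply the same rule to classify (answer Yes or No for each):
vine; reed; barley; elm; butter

Yes, Yes, Yes, No, Yes

The pattern is that an item is 'Yes' exactly when: has ≥ 2 vowels.
vine: 2 vowels, passes → Yes.
reed: 2 vowels, passes → Yes.
barley: 2 vowels, passes → Yes.
elm: 1 vowel, does not satisfy this → No.
butter: 2 vowels, passes → Yes.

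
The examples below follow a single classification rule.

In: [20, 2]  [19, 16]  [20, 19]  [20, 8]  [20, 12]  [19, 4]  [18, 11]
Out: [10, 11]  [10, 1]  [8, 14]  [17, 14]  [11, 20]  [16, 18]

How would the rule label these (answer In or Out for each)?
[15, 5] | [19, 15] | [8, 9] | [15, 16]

Out, In, Out, Out

The pattern is that an item is 'In' exactly when: first ≥ 18.
[15, 5] — first 15, hence Out.
[19, 15] — first 19, hence In.
[8, 9] — first 8, hence Out.
[15, 16] — first 15, hence Out.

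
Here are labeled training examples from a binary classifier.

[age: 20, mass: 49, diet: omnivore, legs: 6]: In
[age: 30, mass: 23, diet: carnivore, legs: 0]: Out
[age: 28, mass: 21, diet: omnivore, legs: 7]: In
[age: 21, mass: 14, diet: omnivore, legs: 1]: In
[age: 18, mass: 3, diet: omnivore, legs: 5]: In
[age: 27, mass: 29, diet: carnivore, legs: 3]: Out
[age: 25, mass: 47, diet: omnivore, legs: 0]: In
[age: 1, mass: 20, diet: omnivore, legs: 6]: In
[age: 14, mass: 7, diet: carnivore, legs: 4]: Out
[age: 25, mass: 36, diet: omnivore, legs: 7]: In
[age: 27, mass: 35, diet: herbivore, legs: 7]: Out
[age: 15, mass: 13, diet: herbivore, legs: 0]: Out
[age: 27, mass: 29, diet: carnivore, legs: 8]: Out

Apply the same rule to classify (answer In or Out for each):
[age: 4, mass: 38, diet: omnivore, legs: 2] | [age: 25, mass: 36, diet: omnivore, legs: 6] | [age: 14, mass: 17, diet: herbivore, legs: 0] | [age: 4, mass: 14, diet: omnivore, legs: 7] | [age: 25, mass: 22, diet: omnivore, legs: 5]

A rule that fits every label: diet is omnivore — true of each 'In' example, false of each 'Out' one.
[age: 4, mass: 38, diet: omnivore, legs: 2] — diet is omnivore, hence In. [age: 25, mass: 36, diet: omnivore, legs: 6] — diet is omnivore, hence In. [age: 14, mass: 17, diet: herbivore, legs: 0] — diet is herbivore, hence Out. [age: 4, mass: 14, diet: omnivore, legs: 7] — diet is omnivore, hence In. [age: 25, mass: 22, diet: omnivore, legs: 5] — diet is omnivore, hence In.

In, In, Out, In, In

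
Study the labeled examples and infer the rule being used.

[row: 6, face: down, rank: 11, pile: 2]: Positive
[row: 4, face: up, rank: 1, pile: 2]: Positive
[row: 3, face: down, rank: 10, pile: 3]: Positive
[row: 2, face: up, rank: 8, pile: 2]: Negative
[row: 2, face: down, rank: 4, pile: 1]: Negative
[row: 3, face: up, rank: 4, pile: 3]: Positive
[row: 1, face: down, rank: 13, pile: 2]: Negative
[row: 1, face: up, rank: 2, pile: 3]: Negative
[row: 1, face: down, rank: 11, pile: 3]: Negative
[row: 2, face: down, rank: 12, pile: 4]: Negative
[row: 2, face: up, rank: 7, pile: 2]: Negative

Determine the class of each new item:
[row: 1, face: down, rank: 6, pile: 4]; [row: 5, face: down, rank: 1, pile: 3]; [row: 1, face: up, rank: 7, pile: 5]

One predicate separates the groups cleanly: row ≥ 3.
[row: 1, face: down, rank: 6, pile: 4]: Negative (row = 1).
[row: 5, face: down, rank: 1, pile: 3]: Positive (row = 5).
[row: 1, face: up, rank: 7, pile: 5]: Negative (row = 1).

Negative, Positive, Negative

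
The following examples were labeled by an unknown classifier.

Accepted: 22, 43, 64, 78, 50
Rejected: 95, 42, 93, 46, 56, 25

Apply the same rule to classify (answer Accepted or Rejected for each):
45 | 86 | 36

The distinguishing property — ≡ 1 (mod 7) — holds for all the 'Accepted' cases and none of the 'Rejected' cases.
45 — 45 mod 7 = 3, hence Rejected. 86 — 86 mod 7 = 2, hence Rejected. 36 — 36 mod 7 = 1, hence Accepted.

Rejected, Rejected, Accepted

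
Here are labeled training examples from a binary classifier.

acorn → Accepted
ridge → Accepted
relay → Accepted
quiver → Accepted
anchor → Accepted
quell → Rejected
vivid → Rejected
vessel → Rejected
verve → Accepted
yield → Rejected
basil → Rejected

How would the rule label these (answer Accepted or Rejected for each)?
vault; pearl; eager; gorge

Rejected, Accepted, Accepted, Accepted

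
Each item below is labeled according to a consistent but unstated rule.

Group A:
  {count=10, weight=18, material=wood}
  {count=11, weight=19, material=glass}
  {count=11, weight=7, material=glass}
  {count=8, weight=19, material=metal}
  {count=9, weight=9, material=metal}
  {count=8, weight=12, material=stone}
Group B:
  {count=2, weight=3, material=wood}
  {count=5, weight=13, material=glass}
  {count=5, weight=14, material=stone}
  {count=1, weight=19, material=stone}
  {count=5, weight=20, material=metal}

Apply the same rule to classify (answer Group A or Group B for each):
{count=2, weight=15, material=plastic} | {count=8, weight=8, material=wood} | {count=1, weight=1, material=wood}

The common property of the 'Group A' items is: count ≥ 8. No 'Group B' item has it.

Group B, Group A, Group B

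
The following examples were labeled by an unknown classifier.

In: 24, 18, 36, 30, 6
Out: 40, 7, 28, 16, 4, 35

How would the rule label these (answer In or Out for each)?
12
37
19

The distinguishing property — multiple of 3 — holds for all the 'In' cases and none of the 'Out' cases.
12 → 12 = 3·4 → In.
37 → 37 = 3·12 + 1 → Out.
19 → 19 = 3·6 + 1 → Out.

In, Out, Out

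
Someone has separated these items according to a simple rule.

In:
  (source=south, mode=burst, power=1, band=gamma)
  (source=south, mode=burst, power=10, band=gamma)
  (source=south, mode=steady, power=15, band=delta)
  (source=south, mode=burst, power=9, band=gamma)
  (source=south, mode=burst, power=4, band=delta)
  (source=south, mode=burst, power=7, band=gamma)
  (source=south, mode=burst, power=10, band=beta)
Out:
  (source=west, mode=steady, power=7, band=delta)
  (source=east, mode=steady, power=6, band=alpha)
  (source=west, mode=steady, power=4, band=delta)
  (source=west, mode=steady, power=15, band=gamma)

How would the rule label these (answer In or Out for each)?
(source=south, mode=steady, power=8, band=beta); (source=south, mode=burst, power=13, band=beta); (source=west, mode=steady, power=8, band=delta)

All 'In' examples share one property — source is south — and every 'Out' example lacks it.
(source=south, mode=steady, power=8, band=beta): In (source is south). (source=south, mode=burst, power=13, band=beta): In (source is south). (source=west, mode=steady, power=8, band=delta): Out (source is west).

In, In, Out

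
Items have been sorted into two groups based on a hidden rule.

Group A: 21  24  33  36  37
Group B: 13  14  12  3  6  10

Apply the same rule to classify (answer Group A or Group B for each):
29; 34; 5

Group A, Group A, Group B

Every 'Group A' example satisfies: at least 21. None of the 'Group B' examples do.
29: 29 ≥ 21 — passes, so Group A. 34: 34 ≥ 21 — passes, so Group A. 5: 5 < 21 — fails this test, so Group B.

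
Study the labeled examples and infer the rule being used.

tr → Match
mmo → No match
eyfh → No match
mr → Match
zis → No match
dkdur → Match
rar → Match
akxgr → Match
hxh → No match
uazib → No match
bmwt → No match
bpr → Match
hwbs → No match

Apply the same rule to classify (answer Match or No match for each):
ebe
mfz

The pattern is that an item is 'Match' exactly when: contains 'r'.

No match, No match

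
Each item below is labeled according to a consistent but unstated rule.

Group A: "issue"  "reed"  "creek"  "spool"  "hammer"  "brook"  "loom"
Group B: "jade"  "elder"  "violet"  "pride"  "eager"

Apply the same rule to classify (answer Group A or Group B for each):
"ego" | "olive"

The pattern is that an item is 'Group A' exactly when: has a double letter.

Group B, Group B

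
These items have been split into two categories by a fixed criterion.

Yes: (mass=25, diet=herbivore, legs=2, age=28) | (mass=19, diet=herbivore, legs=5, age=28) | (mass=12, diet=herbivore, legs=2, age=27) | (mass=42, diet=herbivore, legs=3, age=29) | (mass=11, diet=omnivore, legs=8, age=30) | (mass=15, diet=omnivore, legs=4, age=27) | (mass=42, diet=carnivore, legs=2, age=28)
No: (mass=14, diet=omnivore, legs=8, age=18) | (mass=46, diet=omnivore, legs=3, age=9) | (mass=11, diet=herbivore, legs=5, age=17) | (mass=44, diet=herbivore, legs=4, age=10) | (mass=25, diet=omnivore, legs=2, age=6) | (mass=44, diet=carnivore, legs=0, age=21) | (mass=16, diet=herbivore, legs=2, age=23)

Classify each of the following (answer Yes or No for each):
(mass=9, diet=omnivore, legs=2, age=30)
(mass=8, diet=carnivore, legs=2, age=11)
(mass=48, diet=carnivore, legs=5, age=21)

Yes, No, No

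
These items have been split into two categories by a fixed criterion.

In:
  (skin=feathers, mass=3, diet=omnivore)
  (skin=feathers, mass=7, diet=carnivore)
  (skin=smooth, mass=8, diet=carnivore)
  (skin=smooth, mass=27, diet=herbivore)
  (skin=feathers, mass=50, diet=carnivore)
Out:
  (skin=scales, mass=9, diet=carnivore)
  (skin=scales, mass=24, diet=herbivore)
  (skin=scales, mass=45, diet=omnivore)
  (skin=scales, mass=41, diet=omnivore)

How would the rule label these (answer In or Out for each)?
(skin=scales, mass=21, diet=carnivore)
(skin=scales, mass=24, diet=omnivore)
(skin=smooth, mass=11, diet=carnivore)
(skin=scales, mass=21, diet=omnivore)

Out, Out, In, Out

The common property of the 'In' items is: skin is not scales. No 'Out' item has it.
Out: (skin=scales, mass=21, diet=carnivore), since skin is scales.
Out: (skin=scales, mass=24, diet=omnivore), since skin is scales.
In: (skin=smooth, mass=11, diet=carnivore), since skin is smooth.
Out: (skin=scales, mass=21, diet=omnivore), since skin is scales.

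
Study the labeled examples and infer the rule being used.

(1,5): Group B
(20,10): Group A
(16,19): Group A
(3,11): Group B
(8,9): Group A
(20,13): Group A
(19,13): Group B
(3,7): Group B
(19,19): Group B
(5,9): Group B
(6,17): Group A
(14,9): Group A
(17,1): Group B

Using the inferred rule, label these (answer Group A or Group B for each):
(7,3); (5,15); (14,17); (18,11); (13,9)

The rule appears to be: first is even.

Group B, Group B, Group A, Group A, Group B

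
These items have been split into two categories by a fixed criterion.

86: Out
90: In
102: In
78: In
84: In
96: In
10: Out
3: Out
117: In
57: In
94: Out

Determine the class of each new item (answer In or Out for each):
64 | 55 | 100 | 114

Out, Out, Out, In

One predicate separates the groups cleanly: multiple of 3 AND at least 10.
64: 64 = 3·21 + 1, 64 ≥ 10, doesn't match → Out.
55: 55 = 3·18 + 1, 55 ≥ 10, doesn't match → Out.
100: 100 = 3·33 + 1, 100 ≥ 10, doesn't match → Out.
114: 114 = 3·38, 114 ≥ 10, has this property → In.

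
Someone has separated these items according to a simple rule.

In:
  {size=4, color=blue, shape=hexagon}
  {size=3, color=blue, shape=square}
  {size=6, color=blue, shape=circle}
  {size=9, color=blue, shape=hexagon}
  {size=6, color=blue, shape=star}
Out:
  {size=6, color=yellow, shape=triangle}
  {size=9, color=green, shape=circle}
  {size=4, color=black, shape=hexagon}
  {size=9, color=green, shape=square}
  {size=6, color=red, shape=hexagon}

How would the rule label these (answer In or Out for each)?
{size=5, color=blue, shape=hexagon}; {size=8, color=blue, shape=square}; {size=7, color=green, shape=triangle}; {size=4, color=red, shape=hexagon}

In, In, Out, Out

Looking at the examples, the only property every 'In' case has and every 'Out' case lacks is: color is blue.
{size=5, color=blue, shape=hexagon}: color is blue, meets the rule → In. {size=8, color=blue, shape=square}: color is blue, meets the rule → In. {size=7, color=green, shape=triangle}: color is green, lacks this property → Out. {size=4, color=red, shape=hexagon}: color is red, lacks this property → Out.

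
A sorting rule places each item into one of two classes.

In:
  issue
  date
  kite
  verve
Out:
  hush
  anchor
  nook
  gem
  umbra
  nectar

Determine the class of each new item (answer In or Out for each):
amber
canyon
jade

Out, Out, In

Every 'In' example satisfies: ends with 'e'. None of the 'Out' examples do.
amber: ends with 'r', does not fit → Out.
canyon: ends with 'n', does not fit → Out.
jade: ends with 'e', checks out → In.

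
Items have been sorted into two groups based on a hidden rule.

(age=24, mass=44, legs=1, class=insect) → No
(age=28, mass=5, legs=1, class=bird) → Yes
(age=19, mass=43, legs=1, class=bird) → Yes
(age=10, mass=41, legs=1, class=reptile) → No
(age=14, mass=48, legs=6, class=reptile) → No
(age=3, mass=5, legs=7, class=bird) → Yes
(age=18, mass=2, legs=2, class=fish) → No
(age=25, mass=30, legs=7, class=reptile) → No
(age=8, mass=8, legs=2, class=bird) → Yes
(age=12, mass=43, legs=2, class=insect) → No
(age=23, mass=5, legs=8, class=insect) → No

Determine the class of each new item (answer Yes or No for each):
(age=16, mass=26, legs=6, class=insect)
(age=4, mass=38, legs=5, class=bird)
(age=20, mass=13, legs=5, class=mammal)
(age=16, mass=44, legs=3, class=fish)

No, Yes, No, No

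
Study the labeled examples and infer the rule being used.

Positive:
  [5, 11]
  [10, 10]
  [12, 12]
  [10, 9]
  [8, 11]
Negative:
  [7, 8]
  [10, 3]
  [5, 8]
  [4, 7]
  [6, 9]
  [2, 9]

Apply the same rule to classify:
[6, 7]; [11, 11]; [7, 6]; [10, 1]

Negative, Positive, Negative, Negative

The rule appears to be: sum ≥ 16.
[6, 7]: 6+7 = 13 — fails the rule, so Negative. [11, 11]: 11+11 = 22 — fits, so Positive. [7, 6]: 7+6 = 13 — fails the rule, so Negative. [10, 1]: 10+1 = 11 — fails the rule, so Negative.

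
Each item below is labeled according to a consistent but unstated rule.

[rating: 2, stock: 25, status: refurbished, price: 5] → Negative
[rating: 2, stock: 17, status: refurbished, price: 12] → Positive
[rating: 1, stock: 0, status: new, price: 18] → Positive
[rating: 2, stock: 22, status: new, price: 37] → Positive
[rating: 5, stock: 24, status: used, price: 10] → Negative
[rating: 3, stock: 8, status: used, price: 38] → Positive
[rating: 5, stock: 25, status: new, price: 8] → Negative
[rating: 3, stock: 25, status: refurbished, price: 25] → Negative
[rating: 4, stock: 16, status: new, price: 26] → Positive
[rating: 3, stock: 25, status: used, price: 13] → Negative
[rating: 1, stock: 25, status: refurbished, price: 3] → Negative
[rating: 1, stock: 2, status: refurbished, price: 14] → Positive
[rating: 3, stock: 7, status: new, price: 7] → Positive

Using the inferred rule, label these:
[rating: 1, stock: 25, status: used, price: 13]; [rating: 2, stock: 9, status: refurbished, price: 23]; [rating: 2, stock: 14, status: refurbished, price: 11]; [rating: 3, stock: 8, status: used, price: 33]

Negative, Positive, Positive, Positive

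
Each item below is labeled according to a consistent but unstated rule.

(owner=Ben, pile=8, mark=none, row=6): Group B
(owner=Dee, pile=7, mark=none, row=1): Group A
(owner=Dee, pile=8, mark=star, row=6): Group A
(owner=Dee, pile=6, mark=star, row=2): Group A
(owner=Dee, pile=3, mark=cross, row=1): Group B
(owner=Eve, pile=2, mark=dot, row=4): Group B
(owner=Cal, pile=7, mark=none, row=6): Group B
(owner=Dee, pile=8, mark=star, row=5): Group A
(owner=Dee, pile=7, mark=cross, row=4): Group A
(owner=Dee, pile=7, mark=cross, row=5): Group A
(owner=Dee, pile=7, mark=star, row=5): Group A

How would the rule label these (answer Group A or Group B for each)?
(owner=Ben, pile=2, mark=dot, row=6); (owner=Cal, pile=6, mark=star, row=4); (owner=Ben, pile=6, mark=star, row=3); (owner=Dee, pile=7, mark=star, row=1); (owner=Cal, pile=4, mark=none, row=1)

The pattern is that an item is 'Group A' exactly when: owner is Dee AND pile ≥ 6.

Group B, Group B, Group B, Group A, Group B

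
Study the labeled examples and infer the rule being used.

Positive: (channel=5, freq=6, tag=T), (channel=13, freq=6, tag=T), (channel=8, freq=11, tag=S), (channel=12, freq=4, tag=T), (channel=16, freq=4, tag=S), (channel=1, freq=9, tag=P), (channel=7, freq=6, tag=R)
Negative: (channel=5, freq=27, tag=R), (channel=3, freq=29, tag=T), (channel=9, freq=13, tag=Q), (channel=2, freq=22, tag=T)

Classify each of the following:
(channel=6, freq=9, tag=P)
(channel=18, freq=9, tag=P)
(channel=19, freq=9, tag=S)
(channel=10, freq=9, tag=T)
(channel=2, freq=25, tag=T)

Positive, Positive, Positive, Positive, Negative

Every 'Positive' example satisfies: freq ≤ 11. None of the 'Negative' examples do.
(channel=6, freq=9, tag=P) → freq = 9 → Positive. (channel=18, freq=9, tag=P) → freq = 9 → Positive. (channel=19, freq=9, tag=S) → freq = 9 → Positive. (channel=10, freq=9, tag=T) → freq = 9 → Positive. (channel=2, freq=25, tag=T) → freq = 25 → Negative.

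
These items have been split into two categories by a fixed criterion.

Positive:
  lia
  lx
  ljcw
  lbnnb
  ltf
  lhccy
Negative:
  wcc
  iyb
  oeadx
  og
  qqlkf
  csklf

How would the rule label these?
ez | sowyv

Negative, Negative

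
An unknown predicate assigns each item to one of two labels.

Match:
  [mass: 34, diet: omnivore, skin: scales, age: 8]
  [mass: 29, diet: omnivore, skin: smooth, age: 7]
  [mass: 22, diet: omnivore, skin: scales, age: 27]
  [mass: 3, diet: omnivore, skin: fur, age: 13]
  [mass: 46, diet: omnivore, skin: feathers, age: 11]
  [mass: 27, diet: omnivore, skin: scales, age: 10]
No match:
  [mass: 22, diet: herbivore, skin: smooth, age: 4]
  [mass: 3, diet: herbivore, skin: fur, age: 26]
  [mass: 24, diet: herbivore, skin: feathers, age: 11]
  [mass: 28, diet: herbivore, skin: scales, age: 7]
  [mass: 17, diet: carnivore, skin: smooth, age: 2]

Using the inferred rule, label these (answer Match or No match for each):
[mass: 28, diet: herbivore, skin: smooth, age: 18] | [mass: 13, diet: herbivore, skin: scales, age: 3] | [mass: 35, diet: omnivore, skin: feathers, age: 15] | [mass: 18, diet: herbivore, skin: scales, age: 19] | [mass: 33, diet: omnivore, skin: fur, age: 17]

No match, No match, Match, No match, Match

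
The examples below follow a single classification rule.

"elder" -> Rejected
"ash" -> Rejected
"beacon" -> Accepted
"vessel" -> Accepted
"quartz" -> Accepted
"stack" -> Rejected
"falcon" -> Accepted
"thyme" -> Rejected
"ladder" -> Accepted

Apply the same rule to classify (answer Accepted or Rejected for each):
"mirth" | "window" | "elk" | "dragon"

A rule that fits every label: even length — true of each 'Accepted' example, false of each 'Rejected' one.
"mirth": length 5, lacks this property → Rejected. "window": length 6, passes → Accepted. "elk": length 3, lacks this property → Rejected. "dragon": length 6, passes → Accepted.

Rejected, Accepted, Rejected, Accepted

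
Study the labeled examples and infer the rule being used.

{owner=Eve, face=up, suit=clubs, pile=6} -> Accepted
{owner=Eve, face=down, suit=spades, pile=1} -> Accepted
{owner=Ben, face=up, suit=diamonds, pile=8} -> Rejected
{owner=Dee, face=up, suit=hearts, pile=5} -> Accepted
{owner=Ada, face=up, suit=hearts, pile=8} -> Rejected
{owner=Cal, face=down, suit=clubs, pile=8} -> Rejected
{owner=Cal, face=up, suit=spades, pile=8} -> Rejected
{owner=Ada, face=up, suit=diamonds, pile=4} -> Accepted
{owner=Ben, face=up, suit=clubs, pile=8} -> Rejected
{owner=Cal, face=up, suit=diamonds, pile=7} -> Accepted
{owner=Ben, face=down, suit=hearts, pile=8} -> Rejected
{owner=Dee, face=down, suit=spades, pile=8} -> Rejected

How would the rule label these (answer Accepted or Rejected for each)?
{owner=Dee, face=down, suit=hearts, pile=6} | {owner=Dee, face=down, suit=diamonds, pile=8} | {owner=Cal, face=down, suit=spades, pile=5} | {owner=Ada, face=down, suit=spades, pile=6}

The distinguishing property — pile ≤ 7 — holds for all the 'Accepted' cases and none of the 'Rejected' cases.
{owner=Dee, face=down, suit=hearts, pile=6} — pile = 6, hence Accepted.
{owner=Dee, face=down, suit=diamonds, pile=8} — pile = 8, hence Rejected.
{owner=Cal, face=down, suit=spades, pile=5} — pile = 5, hence Accepted.
{owner=Ada, face=down, suit=spades, pile=6} — pile = 6, hence Accepted.

Accepted, Rejected, Accepted, Accepted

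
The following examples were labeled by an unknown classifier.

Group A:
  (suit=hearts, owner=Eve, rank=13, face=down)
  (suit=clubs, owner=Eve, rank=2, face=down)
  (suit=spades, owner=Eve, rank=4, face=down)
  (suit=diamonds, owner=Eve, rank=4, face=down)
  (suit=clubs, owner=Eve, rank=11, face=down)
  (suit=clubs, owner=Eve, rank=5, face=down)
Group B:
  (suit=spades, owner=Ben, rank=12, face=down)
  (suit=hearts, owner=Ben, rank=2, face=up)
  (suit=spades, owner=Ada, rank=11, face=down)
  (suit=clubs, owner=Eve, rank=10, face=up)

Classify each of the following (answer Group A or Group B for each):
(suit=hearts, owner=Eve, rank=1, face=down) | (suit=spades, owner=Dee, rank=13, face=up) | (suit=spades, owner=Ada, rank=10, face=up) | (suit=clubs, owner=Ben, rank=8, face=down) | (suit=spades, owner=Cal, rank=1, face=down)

Every 'Group A' example satisfies: owner is Eve AND face is down. None of the 'Group B' examples do.
(suit=hearts, owner=Eve, rank=1, face=down): owner is Eve, face is down, meets the rule → Group A.
(suit=spades, owner=Dee, rank=13, face=up): owner is Dee, face is up, doesn't qualify → Group B.
(suit=spades, owner=Ada, rank=10, face=up): owner is Ada, face is up, doesn't qualify → Group B.
(suit=clubs, owner=Ben, rank=8, face=down): owner is Ben, face is down, doesn't qualify → Group B.
(suit=spades, owner=Cal, rank=1, face=down): owner is Cal, face is down, doesn't qualify → Group B.

Group A, Group B, Group B, Group B, Group B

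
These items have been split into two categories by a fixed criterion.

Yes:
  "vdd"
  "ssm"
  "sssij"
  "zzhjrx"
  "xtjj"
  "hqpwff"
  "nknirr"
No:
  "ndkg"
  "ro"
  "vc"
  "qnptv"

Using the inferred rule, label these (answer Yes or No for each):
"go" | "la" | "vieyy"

The pattern is that an item is 'Yes' exactly when: has a double letter.
"go": no doubled letter, doesn't match → No.
"la": no doubled letter, doesn't match → No.
"vieyy": 'yy' doubled, has this property → Yes.

No, No, Yes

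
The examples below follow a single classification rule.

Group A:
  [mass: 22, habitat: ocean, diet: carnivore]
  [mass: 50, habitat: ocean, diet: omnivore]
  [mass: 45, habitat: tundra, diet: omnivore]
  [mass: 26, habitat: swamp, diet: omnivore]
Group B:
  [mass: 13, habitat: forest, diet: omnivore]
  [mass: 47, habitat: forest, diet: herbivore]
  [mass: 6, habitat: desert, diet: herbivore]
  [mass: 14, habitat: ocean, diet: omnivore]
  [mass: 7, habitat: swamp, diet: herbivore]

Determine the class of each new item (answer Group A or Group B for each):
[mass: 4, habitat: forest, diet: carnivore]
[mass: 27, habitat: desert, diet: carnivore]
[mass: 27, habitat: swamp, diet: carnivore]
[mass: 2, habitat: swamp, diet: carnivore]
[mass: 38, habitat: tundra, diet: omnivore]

The pattern is that an item is 'Group A' exactly when: mass ≥ 22 AND mass ≠ 47.
[mass: 4, habitat: forest, diet: carnivore]: mass = 4 — fails this test, so Group B. [mass: 27, habitat: desert, diet: carnivore]: mass = 27 — matches, so Group A. [mass: 27, habitat: swamp, diet: carnivore]: mass = 27 — matches, so Group A. [mass: 2, habitat: swamp, diet: carnivore]: mass = 2 — fails this test, so Group B. [mass: 38, habitat: tundra, diet: omnivore]: mass = 38 — matches, so Group A.

Group B, Group A, Group A, Group B, Group A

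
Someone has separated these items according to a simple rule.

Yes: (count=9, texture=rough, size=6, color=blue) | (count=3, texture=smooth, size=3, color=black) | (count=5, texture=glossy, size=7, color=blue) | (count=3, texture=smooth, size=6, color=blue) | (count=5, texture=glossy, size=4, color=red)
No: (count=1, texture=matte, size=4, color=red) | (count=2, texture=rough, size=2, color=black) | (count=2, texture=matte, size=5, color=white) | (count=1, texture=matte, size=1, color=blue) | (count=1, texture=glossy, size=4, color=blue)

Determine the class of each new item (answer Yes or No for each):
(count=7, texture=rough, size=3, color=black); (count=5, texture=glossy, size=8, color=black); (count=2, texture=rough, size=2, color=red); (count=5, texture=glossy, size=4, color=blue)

The distinguishing property — count ≥ 3 — holds for all the 'Yes' cases and none of the 'No' cases.
(count=7, texture=rough, size=3, color=black) — count = 7, hence Yes.
(count=5, texture=glossy, size=8, color=black) — count = 5, hence Yes.
(count=2, texture=rough, size=2, color=red) — count = 2, hence No.
(count=5, texture=glossy, size=4, color=blue) — count = 5, hence Yes.

Yes, Yes, No, Yes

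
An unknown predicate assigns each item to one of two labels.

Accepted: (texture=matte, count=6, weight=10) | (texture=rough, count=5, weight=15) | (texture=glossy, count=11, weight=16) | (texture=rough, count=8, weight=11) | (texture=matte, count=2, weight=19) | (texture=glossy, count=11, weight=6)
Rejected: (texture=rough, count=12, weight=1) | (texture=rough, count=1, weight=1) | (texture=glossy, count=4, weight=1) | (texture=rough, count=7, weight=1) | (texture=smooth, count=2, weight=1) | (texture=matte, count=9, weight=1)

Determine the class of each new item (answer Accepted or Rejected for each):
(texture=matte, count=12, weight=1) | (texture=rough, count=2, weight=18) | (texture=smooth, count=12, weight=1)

Rejected, Accepted, Rejected

'Accepted' ⟺ weight ≥ 6.
(texture=matte, count=12, weight=1): Rejected (weight = 1).
(texture=rough, count=2, weight=18): Accepted (weight = 18).
(texture=smooth, count=12, weight=1): Rejected (weight = 1).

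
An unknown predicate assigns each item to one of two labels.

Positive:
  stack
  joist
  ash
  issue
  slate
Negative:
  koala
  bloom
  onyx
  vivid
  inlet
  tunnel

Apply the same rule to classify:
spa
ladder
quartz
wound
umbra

Positive, Negative, Negative, Negative, Negative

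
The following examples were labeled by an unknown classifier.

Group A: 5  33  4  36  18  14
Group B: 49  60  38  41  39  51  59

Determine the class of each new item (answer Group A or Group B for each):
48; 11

The classifier is using: at most 36.
48: Group B (48 > 36). 11: Group A (11 ≤ 36).

Group B, Group A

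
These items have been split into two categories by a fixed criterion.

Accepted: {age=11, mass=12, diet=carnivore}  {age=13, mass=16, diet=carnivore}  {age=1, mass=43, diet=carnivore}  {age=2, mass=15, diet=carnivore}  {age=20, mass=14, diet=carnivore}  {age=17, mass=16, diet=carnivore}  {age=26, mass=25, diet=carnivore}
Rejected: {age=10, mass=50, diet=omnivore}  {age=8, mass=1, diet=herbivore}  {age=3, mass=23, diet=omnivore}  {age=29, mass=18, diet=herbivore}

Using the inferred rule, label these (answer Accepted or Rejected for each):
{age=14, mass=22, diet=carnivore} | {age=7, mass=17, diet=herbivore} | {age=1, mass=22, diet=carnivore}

Accepted, Rejected, Accepted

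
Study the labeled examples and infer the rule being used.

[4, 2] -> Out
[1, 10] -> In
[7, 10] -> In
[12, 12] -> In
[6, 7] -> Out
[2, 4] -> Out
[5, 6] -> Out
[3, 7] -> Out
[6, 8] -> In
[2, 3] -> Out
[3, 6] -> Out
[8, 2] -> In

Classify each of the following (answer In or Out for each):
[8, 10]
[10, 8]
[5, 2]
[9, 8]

In, In, Out, In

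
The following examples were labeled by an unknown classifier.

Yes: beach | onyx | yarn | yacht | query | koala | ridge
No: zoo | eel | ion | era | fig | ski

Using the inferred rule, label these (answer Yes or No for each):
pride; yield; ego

Rule: length ≥ 4. This holds for each 'Yes' example and fails for each 'No' one.
pride — length 5, hence Yes. yield — length 5, hence Yes. ego — length 3, hence No.

Yes, Yes, No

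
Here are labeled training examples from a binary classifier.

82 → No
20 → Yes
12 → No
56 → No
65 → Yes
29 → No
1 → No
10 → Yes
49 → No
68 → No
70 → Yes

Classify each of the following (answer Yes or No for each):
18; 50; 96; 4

No, Yes, No, No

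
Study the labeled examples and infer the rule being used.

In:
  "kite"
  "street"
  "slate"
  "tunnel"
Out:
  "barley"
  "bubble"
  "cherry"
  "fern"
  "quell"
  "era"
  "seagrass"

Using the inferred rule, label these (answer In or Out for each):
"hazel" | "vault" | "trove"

Rule: contains 't'. This holds for each 'In' example and fails for each 'Out' one.
"hazel": no 't' — lacks this property, so Out.
"vault": has 't' — passes, so In.
"trove": has 't' — passes, so In.

Out, In, In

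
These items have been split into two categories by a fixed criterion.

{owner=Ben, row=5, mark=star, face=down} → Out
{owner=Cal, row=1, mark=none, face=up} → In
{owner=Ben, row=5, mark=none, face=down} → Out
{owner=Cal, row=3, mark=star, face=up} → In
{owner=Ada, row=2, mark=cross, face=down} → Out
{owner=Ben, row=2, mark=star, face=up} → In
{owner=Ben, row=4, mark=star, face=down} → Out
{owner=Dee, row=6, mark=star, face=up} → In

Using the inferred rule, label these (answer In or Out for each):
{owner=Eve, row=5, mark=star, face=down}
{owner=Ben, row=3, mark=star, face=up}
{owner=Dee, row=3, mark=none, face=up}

Out, In, In

All 'In' examples share one property — face is up — and every 'Out' example lacks it.
{owner=Eve, row=5, mark=star, face=down} — face is down, hence Out. {owner=Ben, row=3, mark=star, face=up} — face is up, hence In. {owner=Dee, row=3, mark=none, face=up} — face is up, hence In.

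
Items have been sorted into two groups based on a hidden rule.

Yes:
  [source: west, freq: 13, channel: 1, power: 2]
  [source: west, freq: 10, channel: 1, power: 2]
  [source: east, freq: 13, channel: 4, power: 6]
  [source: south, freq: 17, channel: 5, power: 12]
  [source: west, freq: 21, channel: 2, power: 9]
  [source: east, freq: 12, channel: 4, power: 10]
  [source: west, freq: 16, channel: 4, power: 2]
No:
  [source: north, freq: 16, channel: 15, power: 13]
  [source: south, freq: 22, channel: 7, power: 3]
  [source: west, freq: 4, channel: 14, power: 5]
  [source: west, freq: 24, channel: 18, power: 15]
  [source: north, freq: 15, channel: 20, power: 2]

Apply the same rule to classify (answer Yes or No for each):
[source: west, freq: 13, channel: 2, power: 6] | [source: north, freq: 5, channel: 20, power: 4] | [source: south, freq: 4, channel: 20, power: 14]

Yes, No, No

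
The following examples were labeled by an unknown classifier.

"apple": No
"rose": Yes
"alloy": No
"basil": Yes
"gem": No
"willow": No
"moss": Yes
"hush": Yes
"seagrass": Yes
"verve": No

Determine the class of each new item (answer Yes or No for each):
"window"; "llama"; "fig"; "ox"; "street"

The pattern is that an item is 'Yes' exactly when: contains 's'.
No: "window", since no 's'. No: "llama", since no 's'. No: "fig", since no 's'. No: "ox", since no 's'. Yes: "street", since has 's'.

No, No, No, No, Yes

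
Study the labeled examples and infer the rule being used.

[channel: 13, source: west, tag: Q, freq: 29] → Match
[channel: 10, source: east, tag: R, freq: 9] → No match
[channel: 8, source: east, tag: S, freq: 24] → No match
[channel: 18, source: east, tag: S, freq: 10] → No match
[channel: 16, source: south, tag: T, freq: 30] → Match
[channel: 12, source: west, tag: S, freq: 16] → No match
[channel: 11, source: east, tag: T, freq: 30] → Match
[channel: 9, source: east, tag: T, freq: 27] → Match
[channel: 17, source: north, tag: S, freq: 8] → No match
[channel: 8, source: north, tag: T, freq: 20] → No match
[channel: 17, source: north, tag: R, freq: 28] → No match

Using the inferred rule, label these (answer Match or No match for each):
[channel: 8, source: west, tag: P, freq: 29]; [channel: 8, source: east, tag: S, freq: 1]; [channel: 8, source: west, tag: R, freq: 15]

'Match' ⟺ freq ≥ 27 AND channel ≤ 16.
Match: [channel: 8, source: west, tag: P, freq: 29], since freq = 29, channel = 8. No match: [channel: 8, source: east, tag: S, freq: 1], since freq = 1, channel = 8. No match: [channel: 8, source: west, tag: R, freq: 15], since freq = 15, channel = 8.

Match, No match, No match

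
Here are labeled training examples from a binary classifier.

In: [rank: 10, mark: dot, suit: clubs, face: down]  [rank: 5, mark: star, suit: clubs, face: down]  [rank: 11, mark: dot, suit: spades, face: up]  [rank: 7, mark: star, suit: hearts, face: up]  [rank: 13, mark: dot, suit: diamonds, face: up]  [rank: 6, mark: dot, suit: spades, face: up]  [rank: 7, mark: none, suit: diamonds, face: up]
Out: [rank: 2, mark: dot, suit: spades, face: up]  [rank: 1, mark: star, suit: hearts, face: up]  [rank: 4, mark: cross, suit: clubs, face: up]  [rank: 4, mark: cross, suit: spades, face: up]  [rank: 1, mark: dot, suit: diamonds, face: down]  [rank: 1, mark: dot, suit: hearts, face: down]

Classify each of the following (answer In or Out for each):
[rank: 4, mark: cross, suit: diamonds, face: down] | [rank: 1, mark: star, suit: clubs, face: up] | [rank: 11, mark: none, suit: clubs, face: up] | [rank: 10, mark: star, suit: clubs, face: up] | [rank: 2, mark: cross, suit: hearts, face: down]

Out, Out, In, In, Out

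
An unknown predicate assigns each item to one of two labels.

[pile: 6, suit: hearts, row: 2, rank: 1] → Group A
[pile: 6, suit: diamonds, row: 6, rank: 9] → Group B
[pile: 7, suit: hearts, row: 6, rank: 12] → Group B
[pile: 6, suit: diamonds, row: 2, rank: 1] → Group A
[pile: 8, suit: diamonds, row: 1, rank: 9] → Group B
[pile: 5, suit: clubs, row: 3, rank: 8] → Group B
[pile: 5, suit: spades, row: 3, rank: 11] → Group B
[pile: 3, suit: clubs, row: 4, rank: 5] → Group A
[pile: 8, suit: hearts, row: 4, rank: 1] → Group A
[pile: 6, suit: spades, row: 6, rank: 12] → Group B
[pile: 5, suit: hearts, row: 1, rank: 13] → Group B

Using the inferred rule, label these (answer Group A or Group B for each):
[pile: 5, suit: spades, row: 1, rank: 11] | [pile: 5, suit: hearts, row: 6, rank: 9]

Rule: rank ≤ 5. This holds for each 'Group A' example and fails for each 'Group B' one.
[pile: 5, suit: spades, row: 1, rank: 11]: rank = 11 — doesn't qualify, so Group B. [pile: 5, suit: hearts, row: 6, rank: 9]: rank = 9 — doesn't qualify, so Group B.

Group B, Group B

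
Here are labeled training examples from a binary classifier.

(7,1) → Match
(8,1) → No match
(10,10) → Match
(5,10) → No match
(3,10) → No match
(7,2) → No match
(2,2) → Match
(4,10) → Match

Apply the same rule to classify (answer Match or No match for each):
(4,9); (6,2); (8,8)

One predicate separates the groups cleanly: sum is even.
No match: (4,9), since 4+9 = 13.
Match: (6,2), since 6+2 = 8.
Match: (8,8), since 8+8 = 16.

No match, Match, Match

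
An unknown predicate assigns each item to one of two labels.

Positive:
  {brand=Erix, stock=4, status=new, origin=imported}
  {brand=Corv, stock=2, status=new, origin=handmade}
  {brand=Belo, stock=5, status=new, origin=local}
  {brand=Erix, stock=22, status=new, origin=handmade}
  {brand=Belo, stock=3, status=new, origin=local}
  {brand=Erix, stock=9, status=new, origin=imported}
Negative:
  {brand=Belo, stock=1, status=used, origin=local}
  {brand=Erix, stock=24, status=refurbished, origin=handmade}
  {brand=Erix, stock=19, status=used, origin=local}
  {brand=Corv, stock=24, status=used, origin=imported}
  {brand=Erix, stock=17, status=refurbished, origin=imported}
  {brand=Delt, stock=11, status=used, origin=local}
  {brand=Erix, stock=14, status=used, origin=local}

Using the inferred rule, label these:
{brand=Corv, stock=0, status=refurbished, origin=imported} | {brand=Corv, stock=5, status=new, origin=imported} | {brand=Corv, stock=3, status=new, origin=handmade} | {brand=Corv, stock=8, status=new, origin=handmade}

Negative, Positive, Positive, Positive

All 'Positive' examples share one property — status is new — and every 'Negative' example lacks it.
{brand=Corv, stock=0, status=refurbished, origin=imported} — status is refurbished, hence Negative.
{brand=Corv, stock=5, status=new, origin=imported} — status is new, hence Positive.
{brand=Corv, stock=3, status=new, origin=handmade} — status is new, hence Positive.
{brand=Corv, stock=8, status=new, origin=handmade} — status is new, hence Positive.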